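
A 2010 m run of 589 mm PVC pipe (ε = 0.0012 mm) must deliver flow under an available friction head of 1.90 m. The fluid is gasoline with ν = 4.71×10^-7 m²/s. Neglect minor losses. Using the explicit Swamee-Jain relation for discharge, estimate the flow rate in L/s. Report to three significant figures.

Swamee-Jain (Type II): Q = -0.965·√(gD⁵h_f/L)·ln[ε/(3.7D) + √(3.17ν²L/(gD³h_f))]
√(gD⁵h_f/L) = √(9.81·0.589⁵·1.90/2010) = 0.02564
ε/(3.7D) = 5.51×10^-7; √(3.17ν²L/(gD³h_f)) = 1.93×10^-5
Q = -0.965·0.02564·ln(1.982×10^-5) = 0.2679 m³/s
Check: V = 0.983 m/s, Re = 1.23×10^6, f = 0.01127, h_f = 1.90 m ≈ 1.90 m ✓

Q ≈ 268 L/s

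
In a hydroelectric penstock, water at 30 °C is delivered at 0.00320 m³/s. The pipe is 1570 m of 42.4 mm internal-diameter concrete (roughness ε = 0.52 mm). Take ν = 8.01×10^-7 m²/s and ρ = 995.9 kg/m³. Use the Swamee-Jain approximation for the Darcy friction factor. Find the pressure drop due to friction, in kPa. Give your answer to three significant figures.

V = 4Q/(πD²) = 4·0.00320/(π·0.0424²) = 2.266 m/s
Re = VD/ν = 2.266·0.0424/8.01×10^-7 = 1.20×10^5 → turbulent
ε/D = 0.52/42.4 = 0.0123
Swamee-Jain: f = 0.04132
h_f = f(L/D)V²/(2g) = 0.04132·(1570/0.0424)·2.266²/(2·9.81) = 400.5 m
Δp = ρg·h_f = 995.9·9.81·400.5 = 3913 kPa

Δp ≈ 3910 kPa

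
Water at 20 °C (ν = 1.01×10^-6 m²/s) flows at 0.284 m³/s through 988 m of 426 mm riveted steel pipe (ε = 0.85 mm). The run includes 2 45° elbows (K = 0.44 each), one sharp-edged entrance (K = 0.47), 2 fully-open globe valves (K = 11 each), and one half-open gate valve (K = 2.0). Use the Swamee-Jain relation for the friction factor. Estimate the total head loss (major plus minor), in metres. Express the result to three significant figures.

V = 4Q/(πD²) = 1.993 m/s; V²/2g = 0.2024 m
Re = 8.40×10^5, ε/D = 0.00200 → f = 0.02371 (Swamee-Jain)
Major: h_f = f(L/D)·V²/2g = 0.02371·2319·0.2024 = 11.13 m
Minor: ΣK = 25.4; h_m = ΣK·V²/2g = 5.130 m
Total H_L = 11.13 + 5.130 = 16.26 m

H_L ≈ 16.3 m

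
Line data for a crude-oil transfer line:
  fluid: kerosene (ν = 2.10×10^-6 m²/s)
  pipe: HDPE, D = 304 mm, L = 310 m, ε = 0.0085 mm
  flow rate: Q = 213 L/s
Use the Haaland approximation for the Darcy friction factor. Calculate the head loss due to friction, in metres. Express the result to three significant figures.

h_f ≈ 6.16 m

V = 4Q/(πD²) = 4·0.213/(π·0.304²) = 2.935 m/s
Re = VD/ν = 2.935·0.304/2.10×10^-6 = 4.25×10^5 → turbulent
ε/D = 0.0085/304 = 2.80×10^-5
Haaland: f = 0.01375
h_f = f(L/D)V²/(2g) = 0.01375·(310/0.304)·2.935²/(2·9.81) = 6.155 m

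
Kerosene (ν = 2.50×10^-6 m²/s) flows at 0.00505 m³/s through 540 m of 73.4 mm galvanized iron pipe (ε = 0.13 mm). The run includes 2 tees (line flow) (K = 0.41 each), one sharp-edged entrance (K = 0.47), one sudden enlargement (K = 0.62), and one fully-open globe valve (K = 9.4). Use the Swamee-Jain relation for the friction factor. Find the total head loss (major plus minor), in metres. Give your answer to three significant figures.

H_L ≈ 15.4 m

V = 4Q/(πD²) = 1.193 m/s; V²/2g = 0.07260 m
Re = 3.50×10^4, ε/D = 0.00177 → f = 0.02733 (Swamee-Jain)
Major: h_f = f(L/D)·V²/2g = 0.02733·7357·0.07260 = 14.60 m
Minor: ΣK = 11.3; h_m = ΣK·V²/2g = 0.8211 m
Total H_L = 14.60 + 0.8211 = 15.42 m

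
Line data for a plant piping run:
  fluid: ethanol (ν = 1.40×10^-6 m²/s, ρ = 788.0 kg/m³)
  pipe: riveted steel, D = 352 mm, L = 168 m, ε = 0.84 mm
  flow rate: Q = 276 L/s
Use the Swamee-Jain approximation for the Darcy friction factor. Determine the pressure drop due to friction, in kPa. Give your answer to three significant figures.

Δp ≈ 37.6 kPa

V = 4Q/(πD²) = 4·0.276/(π·0.352²) = 2.836 m/s
Re = VD/ν = 2.836·0.352/1.40×10^-6 = 7.13×10^5 → turbulent
ε/D = 0.84/352 = 0.00239
Swamee-Jain: f = 0.02488
h_f = f(L/D)V²/(2g) = 0.02488·(168/0.352)·2.836²/(2·9.81) = 4.868 m
Δp = ρg·h_f = 788.0·9.81·4.868 = 37.63 kPa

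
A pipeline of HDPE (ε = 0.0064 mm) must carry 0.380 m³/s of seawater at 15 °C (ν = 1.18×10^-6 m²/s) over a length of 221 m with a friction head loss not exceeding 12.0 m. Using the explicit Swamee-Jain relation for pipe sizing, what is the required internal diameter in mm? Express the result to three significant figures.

Swamee-Jain (Type III): D = 0.66·[ε^1.25·(LQ²/(gh_f))^4.75 + ν·Q^9.4·(L/(gh_f))^5.2]^0.04
LQ²/(gh_f) = 0.2711; L/(gh_f) = 1.877
Term 1 = ε^1.25·(…)^4.75 = 6.53×10^-10; Term 2 = ν·Q^9.4·(…)^5.2 = 3.50×10^-9
D = 0.66·(6.53×10^-10 + 3.50×10^-9)^0.04 = 0.3050 m = 305 mm
Check: V = 5.20 m/s, Re = 1.34×10^6, f = 0.01164, h_f = 11.6 m ≈ 12.0 m ✓

D ≈ 305 mm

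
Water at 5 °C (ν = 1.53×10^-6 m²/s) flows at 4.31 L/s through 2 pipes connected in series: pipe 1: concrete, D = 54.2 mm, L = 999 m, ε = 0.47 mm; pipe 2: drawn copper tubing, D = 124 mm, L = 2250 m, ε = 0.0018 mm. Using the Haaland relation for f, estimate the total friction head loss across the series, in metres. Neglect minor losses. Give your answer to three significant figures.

Pipe 1: V = 1.868 m/s, Re = 6.62×10^4, ε/D = 0.00867, f = 0.03712, h_1 = f(L/D)V²/2g = 121.7 m
Pipe 2: V = 0.3569 m/s, Re = 2.89×10^4, ε/D = 1.45×10^-5, f = 0.02354, h_2 = f(L/D)V²/2g = 2.774 m
Series → Q common, losses add: H = Σh = 124.5 m

H ≈ 124 m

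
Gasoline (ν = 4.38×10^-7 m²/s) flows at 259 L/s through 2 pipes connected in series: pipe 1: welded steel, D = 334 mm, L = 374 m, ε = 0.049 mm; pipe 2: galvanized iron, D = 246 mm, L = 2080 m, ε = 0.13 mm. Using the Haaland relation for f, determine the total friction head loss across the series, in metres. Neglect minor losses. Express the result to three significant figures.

Pipe 1: V = 2.956 m/s, Re = 2.25×10^6, ε/D = 1.47×10^-4, f = 0.01343, h_1 = f(L/D)V²/2g = 6.697 m
Pipe 2: V = 5.449 m/s, Re = 3.06×10^6, ε/D = 5.28×10^-4, f = 0.01708, h_2 = f(L/D)V²/2g = 218.6 m
Series → Q common, losses add: H = Σh = 225.3 m

H ≈ 225 m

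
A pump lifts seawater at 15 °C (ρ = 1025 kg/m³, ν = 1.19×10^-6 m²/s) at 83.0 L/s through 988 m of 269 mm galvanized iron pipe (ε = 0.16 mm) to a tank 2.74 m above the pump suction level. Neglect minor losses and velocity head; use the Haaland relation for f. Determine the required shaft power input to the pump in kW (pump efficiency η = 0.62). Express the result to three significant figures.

P_shaft ≈ 13.6 kW

V = 4Q/(πD²) = 1.460 m/s; Re = 3.30×10^5; ε/D = 5.95×10^-4; f = 0.01850
h_f = f(L/D)V²/2g = 7.388 m
Total head H = z + h_f = 2.74 + 7.388 = 10.13 m
P_hyd = ρgQH = 1025·9.81·0.0830·10.13 = 8.453 kW
P_shaft = P_hyd/η = 8.453/0.62 = 13.63 kW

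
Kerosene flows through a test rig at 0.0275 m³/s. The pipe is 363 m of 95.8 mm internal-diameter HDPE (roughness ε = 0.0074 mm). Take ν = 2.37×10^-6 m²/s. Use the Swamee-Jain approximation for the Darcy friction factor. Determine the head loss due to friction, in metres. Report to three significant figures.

h_f ≈ 47.6 m

V = 4Q/(πD²) = 4·0.0275/(π·0.0958²) = 3.815 m/s
Re = VD/ν = 3.815·0.0958/2.37×10^-6 = 1.54×10^5 → turbulent
ε/D = 0.0074/95.8 = 7.72×10^-5
Swamee-Jain: f = 0.01693
h_f = f(L/D)V²/(2g) = 0.01693·(363/0.0958)·3.815²/(2·9.81) = 47.60 m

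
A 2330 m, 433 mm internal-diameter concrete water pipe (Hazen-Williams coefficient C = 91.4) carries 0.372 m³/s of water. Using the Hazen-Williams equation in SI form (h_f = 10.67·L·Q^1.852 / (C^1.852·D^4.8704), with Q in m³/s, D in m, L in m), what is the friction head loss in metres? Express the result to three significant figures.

h_f = 10.67·2330·0.372^1.852 / (91.4^1.852·0.433^4.8704) = 54.82 m

h_f ≈ 54.8 m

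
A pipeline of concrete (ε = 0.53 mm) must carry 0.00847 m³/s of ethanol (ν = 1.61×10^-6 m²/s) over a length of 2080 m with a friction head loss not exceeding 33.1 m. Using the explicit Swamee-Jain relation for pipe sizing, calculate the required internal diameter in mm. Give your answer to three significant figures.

D ≈ 105 mm

Swamee-Jain (Type III): D = 0.66·[ε^1.25·(LQ²/(gh_f))^4.75 + ν·Q^9.4·(L/(gh_f))^5.2]^0.04
LQ²/(gh_f) = 4.596×10^-4; L/(gh_f) = 6.406
Term 1 = ε^1.25·(…)^4.75 = 1.13×10^-20; Term 2 = ν·Q^9.4·(…)^5.2 = 8.38×10^-22
D = 0.66·(1.13×10^-20 + 8.38×10^-22)^0.04 = 0.1054 m = 105 mm
Check: V = 0.971 m/s, Re = 6.36×10^4, f = 0.03218, h_f = 30.5 m ≈ 33.1 m ✓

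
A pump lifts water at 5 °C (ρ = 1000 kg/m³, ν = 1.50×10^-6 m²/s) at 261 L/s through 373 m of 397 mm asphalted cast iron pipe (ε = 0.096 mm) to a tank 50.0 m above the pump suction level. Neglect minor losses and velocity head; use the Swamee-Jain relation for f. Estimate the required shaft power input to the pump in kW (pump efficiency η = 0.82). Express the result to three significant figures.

P_shaft ≈ 167 kW

V = 4Q/(πD²) = 2.108 m/s; Re = 5.58×10^5; ε/D = 2.42×10^-4; f = 0.01576
h_f = f(L/D)V²/2g = 3.355 m
Total head H = z + h_f = 50.0 + 3.355 = 53.35 m
P_hyd = ρgQH = 1000·9.81·0.261·53.35 = 136.6 kW
P_shaft = P_hyd/η = 136.6/0.82 = 166.6 kW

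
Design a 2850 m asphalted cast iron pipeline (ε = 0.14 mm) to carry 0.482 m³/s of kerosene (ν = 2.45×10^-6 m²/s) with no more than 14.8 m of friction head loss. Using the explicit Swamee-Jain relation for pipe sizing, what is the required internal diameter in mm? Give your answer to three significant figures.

D ≈ 577 mm

Swamee-Jain (Type III): D = 0.66·[ε^1.25·(LQ²/(gh_f))^4.75 + ν·Q^9.4·(L/(gh_f))^5.2]^0.04
LQ²/(gh_f) = 4.560; L/(gh_f) = 19.63
Term 1 = ε^1.25·(…)^4.75 = 0.0206; Term 2 = ν·Q^9.4·(…)^5.2 = 0.0136
D = 0.66·(0.0206 + 0.0136)^0.04 = 0.5766 m = 577 mm
Check: V = 1.85 m/s, Re = 4.34×10^5, f = 0.01608, h_f = 13.8 m ≈ 14.8 m ✓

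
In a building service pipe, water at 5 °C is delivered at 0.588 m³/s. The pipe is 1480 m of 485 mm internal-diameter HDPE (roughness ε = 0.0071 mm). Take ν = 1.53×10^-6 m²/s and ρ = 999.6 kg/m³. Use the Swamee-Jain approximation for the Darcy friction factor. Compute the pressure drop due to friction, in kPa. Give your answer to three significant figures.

Δp ≈ 185 kPa

V = 4Q/(πD²) = 4·0.588/(π·0.485²) = 3.183 m/s
Re = VD/ν = 3.183·0.485/1.53×10^-6 = 1.01×10^6 → turbulent
ε/D = 0.0071/485 = 1.46×10^-5
Swamee-Jain: f = 0.01195
h_f = f(L/D)V²/(2g) = 0.01195·(1480/0.485)·3.183²/(2·9.81) = 18.82 m
Δp = ρg·h_f = 999.6·9.81·18.82 = 184.6 kPa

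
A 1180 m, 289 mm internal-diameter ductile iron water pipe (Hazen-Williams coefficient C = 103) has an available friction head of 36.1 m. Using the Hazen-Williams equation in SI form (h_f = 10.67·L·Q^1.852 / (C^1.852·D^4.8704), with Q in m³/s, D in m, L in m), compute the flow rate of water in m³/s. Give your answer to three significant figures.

Rearranging: Q = [h_f·C^1.852·D^4.8704 / (10.67·L)]^(1/1.852)
Q = [36.1·103^1.852·0.289^4.8704 / (10.67·1180)]^0.540 = 0.1668 m³/s

Q ≈ 0.167 m³/s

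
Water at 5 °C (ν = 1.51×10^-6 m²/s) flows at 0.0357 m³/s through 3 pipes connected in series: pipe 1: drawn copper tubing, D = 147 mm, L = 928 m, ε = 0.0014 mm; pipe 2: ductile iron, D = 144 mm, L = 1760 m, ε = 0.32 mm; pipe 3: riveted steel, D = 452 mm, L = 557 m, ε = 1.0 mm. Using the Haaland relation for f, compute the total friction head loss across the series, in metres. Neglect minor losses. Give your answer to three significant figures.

H ≈ 96.5 m

Pipe 1: V = 2.104 m/s, Re = 2.05×10^5, ε/D = 9.52×10^-6, f = 0.01549, h_1 = f(L/D)V²/2g = 22.05 m
Pipe 2: V = 2.192 m/s, Re = 2.09×10^5, ε/D = 0.00222, f = 0.02484, h_2 = f(L/D)V²/2g = 74.36 m
Pipe 3: V = 0.2225 m/s, Re = 6.66×10^4, ε/D = 0.00221, f = 0.02617, h_3 = f(L/D)V²/2g = 0.08136 m
Series → Q common, losses add: H = Σh = 96.48 m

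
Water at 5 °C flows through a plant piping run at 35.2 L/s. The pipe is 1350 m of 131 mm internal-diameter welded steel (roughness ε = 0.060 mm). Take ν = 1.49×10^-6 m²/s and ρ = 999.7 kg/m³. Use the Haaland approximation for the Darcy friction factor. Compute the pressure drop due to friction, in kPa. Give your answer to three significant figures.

V = 4Q/(πD²) = 4·0.0352/(π·0.131²) = 2.612 m/s
Re = VD/ν = 2.612·0.131/1.49×10^-6 = 2.30×10^5 → turbulent
ε/D = 0.060/131 = 4.58×10^-4
Haaland: f = 0.01819
h_f = f(L/D)V²/(2g) = 0.01819·(1350/0.131)·2.612²/(2·9.81) = 65.18 m
Δp = ρg·h_f = 999.7·9.81·65.18 = 639.2 kPa

Δp ≈ 639 kPa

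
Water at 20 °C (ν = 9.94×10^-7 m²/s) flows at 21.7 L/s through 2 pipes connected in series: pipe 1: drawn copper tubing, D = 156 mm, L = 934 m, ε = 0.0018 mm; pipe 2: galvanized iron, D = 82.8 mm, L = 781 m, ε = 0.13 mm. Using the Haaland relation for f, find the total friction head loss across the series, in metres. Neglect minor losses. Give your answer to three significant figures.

H ≈ 183 m

Pipe 1: V = 1.135 m/s, Re = 1.78×10^5, ε/D = 1.15×10^-5, f = 0.01592, h_1 = f(L/D)V²/2g = 6.261 m
Pipe 2: V = 4.030 m/s, Re = 3.36×10^5, ε/D = 0.00157, f = 0.02259, h_2 = f(L/D)V²/2g = 176.4 m
Series → Q common, losses add: H = Σh = 182.6 m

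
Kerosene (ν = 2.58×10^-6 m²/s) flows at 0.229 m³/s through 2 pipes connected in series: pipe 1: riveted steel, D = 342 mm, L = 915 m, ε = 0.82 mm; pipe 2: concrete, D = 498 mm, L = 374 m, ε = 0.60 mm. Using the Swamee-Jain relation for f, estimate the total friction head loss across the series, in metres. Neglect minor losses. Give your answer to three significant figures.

Pipe 1: V = 2.493 m/s, Re = 3.30×10^5, ε/D = 0.00240, f = 0.02521, h_1 = f(L/D)V²/2g = 21.37 m
Pipe 2: V = 1.176 m/s, Re = 2.27×10^5, ε/D = 0.00120, f = 0.02182, h_2 = f(L/D)V²/2g = 1.155 m
Series → Q common, losses add: H = Σh = 22.52 m

H ≈ 22.5 m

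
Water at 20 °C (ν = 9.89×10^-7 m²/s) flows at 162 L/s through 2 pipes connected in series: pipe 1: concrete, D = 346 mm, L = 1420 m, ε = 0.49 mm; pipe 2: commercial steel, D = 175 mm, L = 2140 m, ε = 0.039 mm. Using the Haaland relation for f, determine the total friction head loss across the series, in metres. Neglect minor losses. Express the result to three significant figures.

H ≈ 430 m

Pipe 1: V = 1.723 m/s, Re = 6.03×10^5, ε/D = 0.00142, f = 0.02179, h_1 = f(L/D)V²/2g = 13.53 m
Pipe 2: V = 6.735 m/s, Re = 1.19×10^6, ε/D = 2.23×10^-4, f = 0.01473, h_2 = f(L/D)V²/2g = 416.5 m
Series → Q common, losses add: H = Σh = 430.0 m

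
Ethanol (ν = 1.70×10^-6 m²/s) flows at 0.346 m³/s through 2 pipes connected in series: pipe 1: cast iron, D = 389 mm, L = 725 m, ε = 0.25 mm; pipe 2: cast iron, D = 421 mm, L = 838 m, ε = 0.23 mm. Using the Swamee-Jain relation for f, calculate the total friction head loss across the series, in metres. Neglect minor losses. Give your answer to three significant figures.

H ≈ 26.0 m

Pipe 1: V = 2.911 m/s, Re = 6.66×10^5, ε/D = 6.43×10^-4, f = 0.01841, h_1 = f(L/D)V²/2g = 14.82 m
Pipe 2: V = 2.486 m/s, Re = 6.16×10^5, ε/D = 5.46×10^-4, f = 0.01790, h_2 = f(L/D)V²/2g = 11.22 m
Series → Q common, losses add: H = Σh = 26.04 m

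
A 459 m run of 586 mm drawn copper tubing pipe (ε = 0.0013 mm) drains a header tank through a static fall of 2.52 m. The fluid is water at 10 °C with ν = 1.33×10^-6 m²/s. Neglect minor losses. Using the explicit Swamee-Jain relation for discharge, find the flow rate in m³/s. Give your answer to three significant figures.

Q ≈ 0.628 m³/s

Swamee-Jain (Type II): Q = -0.965·√(gD⁵h_f/L)·ln[ε/(3.7D) + √(3.17ν²L/(gD³h_f))]
√(gD⁵h_f/L) = √(9.81·0.586⁵·2.52/459) = 0.06101
ε/(3.7D) = 6.00×10^-7; √(3.17ν²L/(gD³h_f)) = 2.27×10^-5
Q = -0.965·0.06101·ln(2.335×10^-5) = 0.6279 m³/s
Check: V = 2.33 m/s, Re = 1.03×10^6, f = 0.01161, h_f = 2.51 m ≈ 2.52 m ✓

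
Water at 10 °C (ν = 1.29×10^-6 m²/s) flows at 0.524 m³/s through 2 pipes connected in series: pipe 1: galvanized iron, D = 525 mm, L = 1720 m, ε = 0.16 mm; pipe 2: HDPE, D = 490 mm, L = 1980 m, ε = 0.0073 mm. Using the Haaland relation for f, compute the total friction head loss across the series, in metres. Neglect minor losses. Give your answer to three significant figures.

H ≈ 34.0 m

Pipe 1: V = 2.421 m/s, Re = 9.85×10^5, ε/D = 3.05×10^-4, f = 0.01565, h_1 = f(L/D)V²/2g = 15.32 m
Pipe 2: V = 2.779 m/s, Re = 1.06×10^6, ε/D = 1.49×10^-5, f = 0.01177, h_2 = f(L/D)V²/2g = 18.71 m
Series → Q common, losses add: H = Σh = 34.03 m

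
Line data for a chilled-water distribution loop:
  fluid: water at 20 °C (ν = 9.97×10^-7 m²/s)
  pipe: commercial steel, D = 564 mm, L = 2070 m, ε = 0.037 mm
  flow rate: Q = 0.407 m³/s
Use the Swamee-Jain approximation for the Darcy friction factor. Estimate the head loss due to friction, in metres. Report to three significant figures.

V = 4Q/(πD²) = 4·0.407/(π·0.564²) = 1.629 m/s
Re = VD/ν = 1.629·0.564/9.97×10^-7 = 9.22×10^5 → turbulent
ε/D = 0.037/564 = 6.56×10^-5
Swamee-Jain: f = 0.01307
h_f = f(L/D)V²/(2g) = 0.01307·(2070/0.564)·1.629²/(2·9.81) = 6.489 m

h_f ≈ 6.49 m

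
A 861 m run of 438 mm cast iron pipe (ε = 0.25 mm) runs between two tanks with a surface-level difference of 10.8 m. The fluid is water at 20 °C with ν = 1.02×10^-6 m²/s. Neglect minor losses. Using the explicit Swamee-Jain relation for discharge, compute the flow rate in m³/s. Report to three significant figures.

Swamee-Jain (Type II): Q = -0.965·√(gD⁵h_f/L)·ln[ε/(3.7D) + √(3.17ν²L/(gD³h_f))]
√(gD⁵h_f/L) = √(9.81·0.438⁵·10.8/861) = 0.04454
ε/(3.7D) = 1.54×10^-4; √(3.17ν²L/(gD³h_f)) = 1.79×10^-5
Q = -0.965·0.04454·ln(1.721×10^-4) = 0.3725 m³/s
Check: V = 2.47 m/s, Re = 1.06×10^6, f = 0.01773, h_f = 10.9 m ≈ 10.8 m ✓

Q ≈ 0.373 m³/s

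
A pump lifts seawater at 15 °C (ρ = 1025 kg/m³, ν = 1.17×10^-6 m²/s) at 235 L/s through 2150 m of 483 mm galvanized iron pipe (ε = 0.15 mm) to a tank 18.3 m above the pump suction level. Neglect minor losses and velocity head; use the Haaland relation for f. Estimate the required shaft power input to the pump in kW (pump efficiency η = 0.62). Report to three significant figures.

P_shaft ≈ 92.8 kW

V = 4Q/(πD²) = 1.283 m/s; Re = 5.29×10^5; ε/D = 3.11×10^-4; f = 0.01618
h_f = f(L/D)V²/2g = 6.039 m
Total head H = z + h_f = 18.3 + 6.039 = 24.34 m
P_hyd = ρgQH = 1025·9.81·0.235·24.34 = 57.51 kW
P_shaft = P_hyd/η = 57.51/0.62 = 92.76 kW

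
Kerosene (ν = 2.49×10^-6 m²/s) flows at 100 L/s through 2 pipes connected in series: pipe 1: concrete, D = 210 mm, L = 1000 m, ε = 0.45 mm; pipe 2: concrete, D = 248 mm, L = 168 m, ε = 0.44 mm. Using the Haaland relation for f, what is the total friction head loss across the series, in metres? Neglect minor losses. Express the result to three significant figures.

Pipe 1: V = 2.887 m/s, Re = 2.43×10^5, ε/D = 0.00214, f = 0.02452, h_1 = f(L/D)V²/2g = 49.62 m
Pipe 2: V = 2.070 m/s, Re = 2.06×10^5, ε/D = 0.00177, f = 0.02356, h_2 = f(L/D)V²/2g = 3.487 m
Series → Q common, losses add: H = Σh = 53.10 m

H ≈ 53.1 m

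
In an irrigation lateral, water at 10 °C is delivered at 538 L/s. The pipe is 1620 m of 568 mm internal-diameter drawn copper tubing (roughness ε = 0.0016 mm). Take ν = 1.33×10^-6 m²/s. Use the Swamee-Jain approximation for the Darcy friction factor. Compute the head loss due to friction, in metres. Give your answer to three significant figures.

V = 4Q/(πD²) = 4·0.538/(π·0.568²) = 2.123 m/s
Re = VD/ν = 2.123·0.568/1.33×10^-6 = 9.07×10^5 → turbulent
ε/D = 0.0016/568 = 2.82×10^-6
Swamee-Jain: f = 0.01187
h_f = f(L/D)V²/(2g) = 0.01187·(1620/0.568)·2.123²/(2·9.81) = 7.777 m

h_f ≈ 7.78 m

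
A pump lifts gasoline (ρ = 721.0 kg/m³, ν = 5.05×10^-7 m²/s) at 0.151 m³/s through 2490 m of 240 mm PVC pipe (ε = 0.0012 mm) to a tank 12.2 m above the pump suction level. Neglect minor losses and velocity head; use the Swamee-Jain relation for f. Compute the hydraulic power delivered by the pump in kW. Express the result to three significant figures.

V = 4Q/(πD²) = 3.338 m/s; Re = 1.59×10^6; ε/D = 5.00×10^-6; f = 0.01092
h_f = f(L/D)V²/2g = 64.35 m
Total head H = z + h_f = 12.2 + 64.35 = 76.55 m
P_hyd = ρgQH = 721.0·9.81·0.151·76.55 = 81.76 kW

P_hyd ≈ 81.8 kW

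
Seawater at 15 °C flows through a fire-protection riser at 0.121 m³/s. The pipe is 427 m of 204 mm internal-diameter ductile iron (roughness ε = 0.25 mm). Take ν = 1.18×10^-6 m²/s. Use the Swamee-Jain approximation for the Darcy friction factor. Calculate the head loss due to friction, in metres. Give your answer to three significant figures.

V = 4Q/(πD²) = 4·0.121/(π·0.204²) = 3.702 m/s
Re = VD/ν = 3.702·0.204/1.18×10^-6 = 6.40×10^5 → turbulent
ε/D = 0.25/204 = 0.00123
Swamee-Jain: f = 0.02116
h_f = f(L/D)V²/(2g) = 0.02116·(427/0.204)·3.702²/(2·9.81) = 30.94 m

h_f ≈ 30.9 m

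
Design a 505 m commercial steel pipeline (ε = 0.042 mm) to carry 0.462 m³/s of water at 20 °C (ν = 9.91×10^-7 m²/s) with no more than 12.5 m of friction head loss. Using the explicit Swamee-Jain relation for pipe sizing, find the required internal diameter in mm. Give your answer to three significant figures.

Swamee-Jain (Type III): D = 0.66·[ε^1.25·(LQ²/(gh_f))^4.75 + ν·Q^9.4·(L/(gh_f))^5.2]^0.04
LQ²/(gh_f) = 0.8790; L/(gh_f) = 4.118
Term 1 = ε^1.25·(…)^4.75 = 1.83×10^-6; Term 2 = ν·Q^9.4·(…)^5.2 = 1.10×10^-6
D = 0.66·(1.83×10^-6 + 1.10×10^-6)^0.04 = 0.3965 m = 396 mm
Check: V = 3.74 m/s, Re = 1.50×10^6, f = 0.01320, h_f = 12.0 m ≈ 12.5 m ✓

D ≈ 396 mm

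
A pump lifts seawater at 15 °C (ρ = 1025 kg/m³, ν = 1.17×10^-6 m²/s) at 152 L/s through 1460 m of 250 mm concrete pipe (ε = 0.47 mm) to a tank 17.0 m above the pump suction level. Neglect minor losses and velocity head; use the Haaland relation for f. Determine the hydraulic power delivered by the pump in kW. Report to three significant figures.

P_hyd ≈ 128 kW

V = 4Q/(πD²) = 3.097 m/s; Re = 6.62×10^5; ε/D = 0.00188; f = 0.02334
h_f = f(L/D)V²/2g = 66.62 m
Total head H = z + h_f = 17.0 + 66.62 = 83.62 m
P_hyd = ρgQH = 1025·9.81·0.152·83.62 = 127.8 kW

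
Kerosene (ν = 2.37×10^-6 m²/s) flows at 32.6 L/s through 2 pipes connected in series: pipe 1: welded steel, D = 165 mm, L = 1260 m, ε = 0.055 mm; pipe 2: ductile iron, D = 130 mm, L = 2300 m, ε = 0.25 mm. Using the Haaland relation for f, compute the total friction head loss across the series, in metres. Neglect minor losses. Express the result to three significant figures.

H ≈ 150 m

Pipe 1: V = 1.525 m/s, Re = 1.06×10^5, ε/D = 3.33×10^-4, f = 0.01918, h_1 = f(L/D)V²/2g = 17.35 m
Pipe 2: V = 2.456 m/s, Re = 1.35×10^5, ε/D = 0.00192, f = 0.02440, h_2 = f(L/D)V²/2g = 132.7 m
Series → Q common, losses add: H = Σh = 150.1 m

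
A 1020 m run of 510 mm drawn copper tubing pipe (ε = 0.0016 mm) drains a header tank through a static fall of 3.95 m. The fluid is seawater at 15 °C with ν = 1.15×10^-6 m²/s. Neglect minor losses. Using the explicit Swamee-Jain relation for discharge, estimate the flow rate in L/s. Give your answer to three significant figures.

Q ≈ 364 L/s

Swamee-Jain (Type II): Q = -0.965·√(gD⁵h_f/L)·ln[ε/(3.7D) + √(3.17ν²L/(gD³h_f))]
√(gD⁵h_f/L) = √(9.81·0.510⁵·3.95/1020) = 0.03620
ε/(3.7D) = 8.48×10^-7; √(3.17ν²L/(gD³h_f)) = 2.88×10^-5
Q = -0.965·0.03620·ln(2.969×10^-5) = 0.3642 m³/s
Check: V = 1.78 m/s, Re = 7.91×10^5, f = 0.01215, h_f = 3.94 m ≈ 3.95 m ✓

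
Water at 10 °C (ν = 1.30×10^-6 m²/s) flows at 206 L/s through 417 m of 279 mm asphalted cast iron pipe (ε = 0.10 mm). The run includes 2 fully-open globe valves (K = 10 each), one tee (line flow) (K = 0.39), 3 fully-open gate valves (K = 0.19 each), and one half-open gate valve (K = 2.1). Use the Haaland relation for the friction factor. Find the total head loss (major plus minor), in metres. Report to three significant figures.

H_L ≈ 27.4 m

V = 4Q/(πD²) = 3.370 m/s; V²/2g = 0.5787 m
Re = 7.23×10^5, ε/D = 3.58×10^-4 → f = 0.01631 (Haaland)
Major: h_f = f(L/D)·V²/2g = 0.01631·1495·0.5787 = 14.10 m
Minor: ΣK = 23.1; h_m = ΣK·V²/2g = 13.34 m
Total H_L = 14.10 + 13.34 = 27.45 m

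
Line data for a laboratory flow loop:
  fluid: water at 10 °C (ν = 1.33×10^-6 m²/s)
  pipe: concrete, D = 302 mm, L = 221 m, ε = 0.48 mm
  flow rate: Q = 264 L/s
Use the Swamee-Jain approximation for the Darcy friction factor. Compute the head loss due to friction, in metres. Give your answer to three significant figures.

h_f ≈ 11.3 m

V = 4Q/(πD²) = 4·0.264/(π·0.302²) = 3.686 m/s
Re = VD/ν = 3.686·0.302/1.33×10^-6 = 8.37×10^5 → turbulent
ε/D = 0.48/302 = 0.00159
Swamee-Jain: f = 0.02240
h_f = f(L/D)V²/(2g) = 0.02240·(221/0.302)·3.686²/(2·9.81) = 11.35 m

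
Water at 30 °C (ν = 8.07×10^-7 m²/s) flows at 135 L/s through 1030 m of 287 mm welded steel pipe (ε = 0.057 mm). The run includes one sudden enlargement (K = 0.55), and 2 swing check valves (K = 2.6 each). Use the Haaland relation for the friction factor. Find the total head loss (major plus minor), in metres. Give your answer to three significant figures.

H_L ≈ 13.1 m

V = 4Q/(πD²) = 2.087 m/s; V²/2g = 0.2220 m
Re = 7.42×10^5, ε/D = 1.99×10^-4 → f = 0.01484 (Haaland)
Major: h_f = f(L/D)·V²/2g = 0.01484·3589·0.2220 = 11.82 m
Minor: ΣK = 5.75; h_m = ΣK·V²/2g = 1.276 m
Total H_L = 11.82 + 1.276 = 13.10 m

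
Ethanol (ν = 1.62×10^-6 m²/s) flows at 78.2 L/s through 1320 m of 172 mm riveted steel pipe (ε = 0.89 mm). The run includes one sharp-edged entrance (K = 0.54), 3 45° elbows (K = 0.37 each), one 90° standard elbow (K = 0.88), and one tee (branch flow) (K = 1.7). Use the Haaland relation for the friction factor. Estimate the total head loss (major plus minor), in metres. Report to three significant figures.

V = 4Q/(πD²) = 3.366 m/s; V²/2g = 0.5773 m
Re = 3.57×10^5, ε/D = 0.00517 → f = 0.03098 (Haaland)
Major: h_f = f(L/D)·V²/2g = 0.03098·7674·0.5773 = 137.3 m
Minor: ΣK = 4.23; h_m = ΣK·V²/2g = 2.442 m
Total H_L = 137.3 + 2.442 = 139.7 m

H_L ≈ 140 m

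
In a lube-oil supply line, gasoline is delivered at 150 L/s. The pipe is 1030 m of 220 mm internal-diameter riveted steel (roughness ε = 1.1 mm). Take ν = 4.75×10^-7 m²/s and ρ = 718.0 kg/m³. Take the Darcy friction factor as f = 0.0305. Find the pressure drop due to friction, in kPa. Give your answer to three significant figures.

Δp ≈ 798 kPa

V = 4Q/(πD²) = 4·0.150/(π·0.220²) = 3.946 m/s
h_f = f(L/D)V²/(2g) = 0.03050·(1030/0.220)·3.946²/(2·9.81) = 113.3 m
Δp = ρg·h_f = 718.0·9.81·113.3 = 798.2 kPa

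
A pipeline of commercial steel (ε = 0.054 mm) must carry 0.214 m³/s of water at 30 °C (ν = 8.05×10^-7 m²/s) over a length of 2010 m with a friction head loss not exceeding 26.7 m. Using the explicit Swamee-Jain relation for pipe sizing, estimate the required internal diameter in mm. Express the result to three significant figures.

D ≈ 337 mm

Swamee-Jain (Type III): D = 0.66·[ε^1.25·(LQ²/(gh_f))^4.75 + ν·Q^9.4·(L/(gh_f))^5.2]^0.04
LQ²/(gh_f) = 0.3514; L/(gh_f) = 7.674
Term 1 = ε^1.25·(…)^4.75 = 3.22×10^-8; Term 2 = ν·Q^9.4·(…)^5.2 = 1.64×10^-8
D = 0.66·(3.22×10^-8 + 1.64×10^-8)^0.04 = 0.3365 m = 337 mm
Check: V = 2.41 m/s, Re = 1.01×10^6, f = 0.01431, h_f = 25.2 m ≈ 26.7 m ✓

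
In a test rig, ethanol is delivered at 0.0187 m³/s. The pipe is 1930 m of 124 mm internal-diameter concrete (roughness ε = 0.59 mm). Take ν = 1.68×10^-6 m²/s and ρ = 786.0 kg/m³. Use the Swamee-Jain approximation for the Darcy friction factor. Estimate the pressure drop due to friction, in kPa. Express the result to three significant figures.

V = 4Q/(πD²) = 4·0.0187/(π·0.124²) = 1.548 m/s
Re = VD/ν = 1.548·0.124/1.68×10^-6 = 1.14×10^5 → turbulent
ε/D = 0.59/124 = 0.00476
Swamee-Jain: f = 0.03101
h_f = f(L/D)V²/(2g) = 0.03101·(1930/0.124)·1.548²/(2·9.81) = 58.98 m
Δp = ρg·h_f = 786.0·9.81·58.98 = 454.8 kPa

Δp ≈ 455 kPa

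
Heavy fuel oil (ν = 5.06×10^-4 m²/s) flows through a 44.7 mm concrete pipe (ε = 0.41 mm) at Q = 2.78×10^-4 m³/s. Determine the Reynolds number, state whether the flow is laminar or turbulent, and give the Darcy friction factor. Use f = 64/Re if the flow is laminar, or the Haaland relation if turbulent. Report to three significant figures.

Re ≈ 15.6; laminar; f = 64/Re ≈ 4.09

V = 4Q/(πD²) = 0.1771 m/s
Re = VD/ν = 0.1771·0.0447/5.06×10^-4 = 15.6
Re < 2300 → laminar → f = 64/Re = 4.090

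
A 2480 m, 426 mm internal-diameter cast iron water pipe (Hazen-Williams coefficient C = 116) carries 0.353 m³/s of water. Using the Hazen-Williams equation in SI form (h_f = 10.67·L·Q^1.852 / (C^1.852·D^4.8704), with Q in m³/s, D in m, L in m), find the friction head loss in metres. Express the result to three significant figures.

h_f = 10.67·2480·0.353^1.852 / (116^1.852·0.426^4.8704) = 36.87 m

h_f ≈ 36.9 m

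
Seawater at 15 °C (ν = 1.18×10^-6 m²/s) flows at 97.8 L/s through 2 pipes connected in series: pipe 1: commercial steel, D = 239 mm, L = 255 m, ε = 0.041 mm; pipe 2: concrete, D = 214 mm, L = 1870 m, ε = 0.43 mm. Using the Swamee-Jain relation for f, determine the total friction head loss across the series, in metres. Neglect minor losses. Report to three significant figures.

Pipe 1: V = 2.180 m/s, Re = 4.42×10^5, ε/D = 1.72×10^-4, f = 0.01542, h_1 = f(L/D)V²/2g = 3.985 m
Pipe 2: V = 2.719 m/s, Re = 4.93×10^5, ε/D = 0.00201, f = 0.02393, h_2 = f(L/D)V²/2g = 78.81 m
Series → Q common, losses add: H = Σh = 82.80 m

H ≈ 82.8 m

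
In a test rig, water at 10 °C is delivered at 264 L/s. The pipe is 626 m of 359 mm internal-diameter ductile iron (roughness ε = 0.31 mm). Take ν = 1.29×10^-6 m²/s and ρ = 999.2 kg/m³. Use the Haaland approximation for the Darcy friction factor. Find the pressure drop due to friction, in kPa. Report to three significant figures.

V = 4Q/(πD²) = 4·0.264/(π·0.359²) = 2.608 m/s
Re = VD/ν = 2.608·0.359/1.29×10^-6 = 7.26×10^5 → turbulent
ε/D = 0.31/359 = 8.64×10^-4
Haaland: f = 0.01939
h_f = f(L/D)V²/(2g) = 0.01939·(626/0.359)·2.608²/(2·9.81) = 11.73 m
Δp = ρg·h_f = 999.2·9.81·11.73 = 114.9 kPa

Δp ≈ 115 kPa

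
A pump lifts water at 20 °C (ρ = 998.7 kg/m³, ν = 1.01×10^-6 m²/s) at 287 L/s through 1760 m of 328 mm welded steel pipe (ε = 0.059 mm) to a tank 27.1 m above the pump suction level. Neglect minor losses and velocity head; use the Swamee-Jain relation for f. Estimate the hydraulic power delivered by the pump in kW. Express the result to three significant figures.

V = 4Q/(πD²) = 3.397 m/s; Re = 1.10×10^6; ε/D = 1.80×10^-4; f = 0.01446
h_f = f(L/D)V²/2g = 45.63 m
Total head H = z + h_f = 27.1 + 45.63 = 72.73 m
P_hyd = ρgQH = 998.7·9.81·0.287·72.73 = 204.5 kW

P_hyd ≈ 205 kW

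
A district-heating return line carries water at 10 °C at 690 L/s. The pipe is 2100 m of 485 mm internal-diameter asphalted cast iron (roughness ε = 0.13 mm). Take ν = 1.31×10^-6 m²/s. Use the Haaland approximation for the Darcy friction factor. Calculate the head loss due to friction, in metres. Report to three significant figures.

h_f ≈ 46.6 m

V = 4Q/(πD²) = 4·0.690/(π·0.485²) = 3.735 m/s
Re = VD/ν = 3.735·0.485/1.31×10^-6 = 1.38×10^6 → turbulent
ε/D = 0.13/485 = 2.68×10^-4
Haaland: f = 0.01512
h_f = f(L/D)V²/(2g) = 0.01512·(2100/0.485)·3.735²/(2·9.81) = 46.56 m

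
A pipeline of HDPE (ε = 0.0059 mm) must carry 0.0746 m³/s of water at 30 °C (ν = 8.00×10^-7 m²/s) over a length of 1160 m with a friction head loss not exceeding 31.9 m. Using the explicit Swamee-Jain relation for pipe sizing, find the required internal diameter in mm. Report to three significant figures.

Swamee-Jain (Type III): D = 0.66·[ε^1.25·(LQ²/(gh_f))^4.75 + ν·Q^9.4·(L/(gh_f))^5.2]^0.04
LQ²/(gh_f) = 0.02063; L/(gh_f) = 3.707
Term 1 = ε^1.25·(…)^4.75 = 2.87×10^-15; Term 2 = ν·Q^9.4·(…)^5.2 = 1.84×10^-14
D = 0.66·(2.87×10^-15 + 1.84×10^-14)^0.04 = 0.1874 m = 187 mm
Check: V = 2.71 m/s, Re = 6.34×10^5, f = 0.01311, h_f = 30.3 m ≈ 31.9 m ✓

D ≈ 187 mm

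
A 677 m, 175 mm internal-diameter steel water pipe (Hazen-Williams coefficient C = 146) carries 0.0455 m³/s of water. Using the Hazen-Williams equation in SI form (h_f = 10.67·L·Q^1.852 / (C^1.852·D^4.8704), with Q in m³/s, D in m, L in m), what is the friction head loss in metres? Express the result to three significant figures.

h_f ≈ 11.3 m

h_f = 10.67·677·0.0455^1.852 / (146^1.852·0.175^4.8704) = 11.26 m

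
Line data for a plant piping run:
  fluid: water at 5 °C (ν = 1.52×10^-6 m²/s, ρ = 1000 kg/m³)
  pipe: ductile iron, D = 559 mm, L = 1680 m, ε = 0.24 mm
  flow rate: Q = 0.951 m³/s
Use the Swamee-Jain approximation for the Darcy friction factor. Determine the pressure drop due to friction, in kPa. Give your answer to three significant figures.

V = 4Q/(πD²) = 4·0.951/(π·0.559²) = 3.875 m/s
Re = VD/ν = 3.875·0.559/1.52×10^-6 = 1.43×10^6 → turbulent
ε/D = 0.24/559 = 4.29×10^-4
Swamee-Jain: f = 0.01663
h_f = f(L/D)V²/(2g) = 0.01663·(1680/0.559)·3.875²/(2·9.81) = 38.25 m
Δp = ρg·h_f = 1000·9.81·38.25 = 375.2 kPa

Δp ≈ 375 kPa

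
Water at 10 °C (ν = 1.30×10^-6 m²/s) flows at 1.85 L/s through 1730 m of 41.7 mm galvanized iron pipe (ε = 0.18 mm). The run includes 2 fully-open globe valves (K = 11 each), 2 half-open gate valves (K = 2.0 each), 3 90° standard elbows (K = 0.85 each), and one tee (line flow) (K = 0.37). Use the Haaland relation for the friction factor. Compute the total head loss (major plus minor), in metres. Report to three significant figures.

H_L ≈ 124 m

V = 4Q/(πD²) = 1.355 m/s; V²/2g = 0.09352 m
Re = 4.35×10^4, ε/D = 0.00432 → f = 0.03118 (Haaland)
Major: h_f = f(L/D)·V²/2g = 0.03118·41487·0.09352 = 121.0 m
Minor: ΣK = 28.9; h_m = ΣK·V²/2g = 2.705 m
Total H_L = 121.0 + 2.705 = 123.7 m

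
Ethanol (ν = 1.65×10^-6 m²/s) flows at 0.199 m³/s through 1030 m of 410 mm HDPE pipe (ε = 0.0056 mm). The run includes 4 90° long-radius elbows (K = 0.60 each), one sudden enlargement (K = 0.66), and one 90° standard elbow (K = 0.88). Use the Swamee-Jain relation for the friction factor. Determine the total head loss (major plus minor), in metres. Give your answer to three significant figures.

V = 4Q/(πD²) = 1.507 m/s; V²/2g = 0.1158 m
Re = 3.75×10^5, ε/D = 1.37×10^-5 → f = 0.01398 (Swamee-Jain)
Major: h_f = f(L/D)·V²/2g = 0.01398·2512·0.1158 = 4.066 m
Minor: ΣK = 3.94; h_m = ΣK·V²/2g = 0.4562 m
Total H_L = 4.066 + 0.4562 = 4.522 m

H_L ≈ 4.52 m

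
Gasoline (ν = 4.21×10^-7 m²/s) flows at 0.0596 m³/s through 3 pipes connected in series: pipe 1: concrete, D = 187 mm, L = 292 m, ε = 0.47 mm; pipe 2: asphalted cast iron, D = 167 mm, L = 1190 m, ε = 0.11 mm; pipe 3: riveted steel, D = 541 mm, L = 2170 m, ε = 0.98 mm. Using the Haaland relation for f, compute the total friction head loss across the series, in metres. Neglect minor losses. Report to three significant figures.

Pipe 1: V = 2.170 m/s, Re = 9.64×10^5, ε/D = 0.00251, f = 0.02510, h_1 = f(L/D)V²/2g = 9.409 m
Pipe 2: V = 2.721 m/s, Re = 1.08×10^6, ε/D = 6.59×10^-4, f = 0.01815, h_2 = f(L/D)V²/2g = 48.81 m
Pipe 3: V = 0.2593 m/s, Re = 3.33×10^5, ε/D = 0.00181, f = 0.02337, h_3 = f(L/D)V²/2g = 0.3212 m
Series → Q common, losses add: H = Σh = 58.54 m

H ≈ 58.5 m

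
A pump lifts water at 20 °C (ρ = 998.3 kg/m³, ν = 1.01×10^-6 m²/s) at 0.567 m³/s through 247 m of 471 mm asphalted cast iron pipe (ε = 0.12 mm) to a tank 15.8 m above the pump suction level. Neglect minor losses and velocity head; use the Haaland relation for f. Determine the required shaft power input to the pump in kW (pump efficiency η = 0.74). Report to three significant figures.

P_shaft ≈ 150 kW

V = 4Q/(πD²) = 3.254 m/s; Re = 1.52×10^6; ε/D = 2.55×10^-4; f = 0.01494
h_f = f(L/D)V²/2g = 4.230 m
Total head H = z + h_f = 15.8 + 4.230 = 20.03 m
P_hyd = ρgQH = 998.3·9.81·0.567·20.03 = 111.2 kW
P_shaft = P_hyd/η = 111.2/0.74 = 150.3 kW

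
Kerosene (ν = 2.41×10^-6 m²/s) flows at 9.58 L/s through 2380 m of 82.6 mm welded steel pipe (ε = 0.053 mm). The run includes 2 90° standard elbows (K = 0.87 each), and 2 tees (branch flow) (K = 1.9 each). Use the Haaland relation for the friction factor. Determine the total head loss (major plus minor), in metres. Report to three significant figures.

V = 4Q/(πD²) = 1.788 m/s; V²/2g = 0.1629 m
Re = 6.13×10^4, ε/D = 6.42×10^-4 → f = 0.02200 (Haaland)
Major: h_f = f(L/D)·V²/2g = 0.02200·28814·0.1629 = 103.2 m
Minor: ΣK = 5.54; h_m = ΣK·V²/2g = 0.9025 m
Total H_L = 103.2 + 0.9025 = 104.1 m

H_L ≈ 104 m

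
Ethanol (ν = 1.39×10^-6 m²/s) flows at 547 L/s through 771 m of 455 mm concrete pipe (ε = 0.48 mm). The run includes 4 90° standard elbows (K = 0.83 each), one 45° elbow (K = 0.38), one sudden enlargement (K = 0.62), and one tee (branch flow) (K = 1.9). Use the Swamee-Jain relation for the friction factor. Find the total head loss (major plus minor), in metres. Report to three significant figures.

H_L ≈ 23.4 m

V = 4Q/(πD²) = 3.364 m/s; V²/2g = 0.5768 m
Re = 1.10×10^6, ε/D = 0.00105 → f = 0.02024 (Swamee-Jain)
Major: h_f = f(L/D)·V²/2g = 0.02024·1695·0.5768 = 19.79 m
Minor: ΣK = 6.22; h_m = ΣK·V²/2g = 3.588 m
Total H_L = 19.79 + 3.588 = 23.38 m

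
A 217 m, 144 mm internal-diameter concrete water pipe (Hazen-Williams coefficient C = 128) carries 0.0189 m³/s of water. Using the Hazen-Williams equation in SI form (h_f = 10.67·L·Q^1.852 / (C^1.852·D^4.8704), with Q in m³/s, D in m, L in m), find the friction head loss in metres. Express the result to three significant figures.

h_f ≈ 2.34 m

h_f = 10.67·217·0.0189^1.852 / (128^1.852·0.144^4.8704) = 2.340 m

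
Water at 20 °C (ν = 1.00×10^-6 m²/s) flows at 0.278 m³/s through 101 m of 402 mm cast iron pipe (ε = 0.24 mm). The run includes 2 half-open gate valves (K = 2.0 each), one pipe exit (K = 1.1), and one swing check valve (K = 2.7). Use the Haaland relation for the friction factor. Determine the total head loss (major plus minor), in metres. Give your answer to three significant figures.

V = 4Q/(πD²) = 2.190 m/s; V²/2g = 0.2445 m
Re = 8.80×10^5, ε/D = 5.97×10^-4 → f = 0.01786 (Haaland)
Major: h_f = f(L/D)·V²/2g = 0.01786·251.2·0.2445 = 1.097 m
Minor: ΣK = 7.80; h_m = ΣK·V²/2g = 1.907 m
Total H_L = 1.097 + 1.907 = 3.004 m

H_L ≈ 3.00 m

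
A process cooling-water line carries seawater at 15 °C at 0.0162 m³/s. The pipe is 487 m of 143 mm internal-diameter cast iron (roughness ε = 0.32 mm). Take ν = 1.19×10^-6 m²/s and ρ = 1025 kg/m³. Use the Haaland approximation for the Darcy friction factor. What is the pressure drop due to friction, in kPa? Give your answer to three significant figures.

Δp ≈ 45.0 kPa

V = 4Q/(πD²) = 4·0.0162/(π·0.143²) = 1.009 m/s
Re = VD/ν = 1.009·0.143/1.19×10^-6 = 1.21×10^5 → turbulent
ε/D = 0.32/143 = 0.00224
Haaland: f = 0.02536
h_f = f(L/D)V²/(2g) = 0.02536·(487/0.143)·1.009²/(2·9.81) = 4.479 m
Δp = ρg·h_f = 1025·9.81·4.479 = 45.03 kPa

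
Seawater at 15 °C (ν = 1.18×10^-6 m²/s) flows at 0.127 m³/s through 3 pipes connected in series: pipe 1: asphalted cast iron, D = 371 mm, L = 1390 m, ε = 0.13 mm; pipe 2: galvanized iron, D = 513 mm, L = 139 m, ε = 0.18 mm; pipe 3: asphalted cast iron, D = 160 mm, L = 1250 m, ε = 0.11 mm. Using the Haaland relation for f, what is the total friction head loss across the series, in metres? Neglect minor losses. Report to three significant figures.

Pipe 1: V = 1.175 m/s, Re = 3.69×10^5, ε/D = 3.50×10^-4, f = 0.01687, h_1 = f(L/D)V²/2g = 4.447 m
Pipe 2: V = 0.6144 m/s, Re = 2.67×10^5, ε/D = 3.51×10^-4, f = 0.01732, h_2 = f(L/D)V²/2g = 0.09030 m
Pipe 3: V = 6.316 m/s, Re = 8.56×10^5, ε/D = 6.87×10^-4, f = 0.01840, h_3 = f(L/D)V²/2g = 292.3 m
Series → Q common, losses add: H = Σh = 296.9 m

H ≈ 297 m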